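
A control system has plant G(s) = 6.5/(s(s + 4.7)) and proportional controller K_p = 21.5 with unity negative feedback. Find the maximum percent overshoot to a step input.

The closed-loop denominator s² + 4.7s + 139.8 gives ω_n = √139.8 = 11.82 and ζ = 4.7/(2ω_n) = 0.1988.
%OS = 100·exp(−πζ/√(1−ζ²)) = 100·exp(−π·0.1988/√0.9605) = 52.9%.

52.9%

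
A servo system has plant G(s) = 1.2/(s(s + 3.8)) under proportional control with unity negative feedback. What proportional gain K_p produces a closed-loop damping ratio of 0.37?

K_p = 22

Closed-loop characteristic equation: s² + 3.8s + K_p·1.2 = 0.
So ω_n = √(1.2K_p) and 2ζω_n = 3.8, giving ζ = 3.8/(2√(1.2K_p)).
Setting ζ = 0.37: √(1.2K_p) = 3.8/(2·0.37) = 5.135, so K_p = 26.37/1.2 = 22.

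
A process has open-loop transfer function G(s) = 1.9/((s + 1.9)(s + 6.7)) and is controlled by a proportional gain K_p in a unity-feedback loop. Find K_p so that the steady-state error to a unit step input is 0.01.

K_p = 663

For a type-0 loop with proportional control, e_ss = 1/(1 + K_p·G(0)).
G(0) = 0.1493. Require 1/(1 + K_p·0.1493) = 0.01, so 1 + 0.1493·K_p = 100.
K_p = (100 − 1)/0.1493 = 663.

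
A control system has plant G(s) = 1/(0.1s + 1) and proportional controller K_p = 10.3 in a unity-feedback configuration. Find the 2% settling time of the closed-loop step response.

T_s ≈ 0.0354 s

Closed loop: T(s) = K_p·G/(1+K_p·G) = 10.3/(0.1s + 1 + 10.3), with pole at s = −(1 + 10.3)/0.1 = −113.
τ = 1/113 = 0.00885 s, so 2% settling time ≈ 4τ = 0.0354 s.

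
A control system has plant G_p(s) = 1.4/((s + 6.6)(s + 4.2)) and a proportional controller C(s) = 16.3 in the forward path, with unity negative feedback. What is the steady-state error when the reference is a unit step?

0.548

The loop is type 0. Static position error constant K_pos = C(0)·G_p(0) = 16.3·0.05051 = 0.8232.
Steady-state error to a unit step: e_ss = 1/(1+K_pos) = 1/1.823 = 0.548.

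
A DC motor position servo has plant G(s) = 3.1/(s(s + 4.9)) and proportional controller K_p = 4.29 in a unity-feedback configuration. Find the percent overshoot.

5.79%

The closed-loop denominator s² + 4.9s + 13.3 gives ω_n = √13.3 = 3.647 and ζ = 4.9/(2ω_n) = 0.6718.
%OS = 100·exp(−πζ/√(1−ζ²)) = 100·exp(−π·0.6718/√0.5487) = 5.79%.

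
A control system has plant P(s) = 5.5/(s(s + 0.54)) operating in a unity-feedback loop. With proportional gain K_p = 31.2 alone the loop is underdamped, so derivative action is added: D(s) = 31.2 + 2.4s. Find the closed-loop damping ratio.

Forward path: (31.2 + 2.4s)·5.5/(s(s+0.54)). The closed-loop characteristic equation is s² + (0.54 + 5.5·2.4)s + 5.5·31.2 = 0.
That is s² + 13.74s + 171.6 = 0, so ω_n = 13.1 rad/s and ζ = 13.74/(2·13.1) = 0.5244.

ζ = 0.524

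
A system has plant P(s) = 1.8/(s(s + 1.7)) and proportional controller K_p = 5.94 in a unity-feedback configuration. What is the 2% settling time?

T_s ≈ 4.71 s

The closed-loop denominator s² + 1.7s + 10.69 gives ω_n = √10.69 = 3.27 and ζ = 1.7/(2ω_n) = 0.2599.
2% settling time T_s ≈ 4/(ζω_n) = 4/0.85 = 4.71 s.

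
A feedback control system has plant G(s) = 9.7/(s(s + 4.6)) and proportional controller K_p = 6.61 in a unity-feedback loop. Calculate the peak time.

T_p = 0.41 s

From 1 + K_pG(s) = 0: s² + 4.6s + 64.12 = 0 ⇒ ω_n = 8.007, ζ = 0.2872.
Damped frequency ω_d = ω_n√(1−ζ²) = 7.67 rad/s, so peak time T_p = π/ω_d = 0.41 s.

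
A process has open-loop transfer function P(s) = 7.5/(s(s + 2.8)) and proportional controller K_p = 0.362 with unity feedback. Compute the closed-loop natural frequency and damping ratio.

ω_n = 1.65 rad/s, ζ = 0.85

The closed-loop denominator is s(s+2.8) + 0.362·7.5 = s² + 2.8s + 2.715.
So ω_n² = 2.715 ⇒ ω_n = 1.648 rad/s, and ζ = 2.8/(2ω_n) = 0.85.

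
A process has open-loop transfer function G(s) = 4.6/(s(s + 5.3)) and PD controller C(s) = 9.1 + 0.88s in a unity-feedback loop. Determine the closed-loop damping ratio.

ζ = 0.722

Forward path: (9.1 + 0.88s)·4.6/(s(s+5.3)). The closed-loop characteristic equation is s² + (5.3 + 4.6·0.88)s + 4.6·9.1 = 0.
That is s² + 9.348s + 41.86 = 0, so ω_n = 6.47 rad/s and ζ = 9.348/(2·6.47) = 0.7224.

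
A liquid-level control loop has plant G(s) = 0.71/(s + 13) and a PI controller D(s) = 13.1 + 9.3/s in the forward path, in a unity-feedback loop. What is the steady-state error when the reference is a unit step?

0

The open loop D(s)G(s) has a pole at the origin (type 1), so the static position error constant is infinite and e_ss = 1/(1+∞) = 0.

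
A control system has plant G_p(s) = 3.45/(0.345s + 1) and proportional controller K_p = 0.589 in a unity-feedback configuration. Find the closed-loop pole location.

Closed loop: T(s) = K_p·G_p/(1+K_p·G_p) = 2.032/(0.345s + 1 + 2.032), with pole at s = −(1 + 2.032)/0.345 = −8.789.

s = -8.789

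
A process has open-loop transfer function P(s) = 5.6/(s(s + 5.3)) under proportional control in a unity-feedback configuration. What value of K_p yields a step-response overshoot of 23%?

From %OS = 100·exp(−πζ/√(1−ζ²)) = 23%, ζ = −ln(0.23)/√(π²+ln²(0.23)) = 0.4237.
Characteristic equation s² + 5.3s + 5.6K_p = 0 gives ζ = 5.3/(2√(5.6K_p)).
Setting ζ = 0.4237: √(5.6K_p) = 5.3/(2·0.4237) = 6.254, so K_p = 39.11/5.6 = 6.98.

K_p = 6.98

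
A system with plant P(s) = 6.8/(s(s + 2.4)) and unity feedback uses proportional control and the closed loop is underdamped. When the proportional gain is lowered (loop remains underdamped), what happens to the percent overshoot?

ζ = 2.4/(2√(6.8K_p)) rises as K_p falls; higher damping means less overshoot.

decrease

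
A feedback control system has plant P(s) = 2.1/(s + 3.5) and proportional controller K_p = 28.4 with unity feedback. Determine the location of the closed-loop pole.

s = -63.14

Closed-loop transfer function: T(s) = K_p·P(s)/(1 + K_p·P(s)) = 59.64/(s + 3.5 + 59.64) = 59.64/(s + 63.14).
The closed-loop pole is at s = −63.14.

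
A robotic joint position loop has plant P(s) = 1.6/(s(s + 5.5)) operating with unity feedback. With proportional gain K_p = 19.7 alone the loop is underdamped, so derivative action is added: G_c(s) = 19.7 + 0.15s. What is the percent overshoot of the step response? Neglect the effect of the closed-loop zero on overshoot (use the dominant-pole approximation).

Forward path: (19.7 + 0.15s)·1.6/(s(s+5.5)). The closed-loop characteristic equation is s² + (5.5 + 1.6·0.15)s + 1.6·19.7 = 0.
That is s² + 5.74s + 31.52 = 0, so ω_n = 5.614 rad/s and ζ = 5.74/(2·5.614) = 0.5112.
%OS = 100·exp(−πζ/√(1−ζ²)) = 15.4%.

15.4%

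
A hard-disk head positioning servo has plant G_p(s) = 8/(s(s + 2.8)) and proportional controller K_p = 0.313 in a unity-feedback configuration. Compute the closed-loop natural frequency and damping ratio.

The closed-loop denominator is s(s+2.8) + 0.313·8 = s² + 2.8s + 2.504.
Matching s² + 2ζω_n s + ω_n²: ω_n = √2.504 = 1.582 rad/s and 2ζω_n = 2.8, so ζ = 2.8/(2·1.582) = 0.885.

ω_n = 1.58 rad/s, ζ = 0.885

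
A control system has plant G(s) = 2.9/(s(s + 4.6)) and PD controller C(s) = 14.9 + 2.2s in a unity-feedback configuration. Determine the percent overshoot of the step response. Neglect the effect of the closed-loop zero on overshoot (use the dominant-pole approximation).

0.847%

Forward path: (14.9 + 2.2s)·2.9/(s(s+4.6)). The closed-loop characteristic equation is s² + (4.6 + 2.9·2.2)s + 2.9·14.9 = 0.
That is s² + 10.98s + 43.21 = 0, so ω_n = 6.573 rad/s and ζ = 10.98/(2·6.573) = 0.8352.
%OS = 100·exp(−πζ/√(1−ζ²)) = 0.847%.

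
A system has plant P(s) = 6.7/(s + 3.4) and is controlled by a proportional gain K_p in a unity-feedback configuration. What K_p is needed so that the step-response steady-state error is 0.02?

The loop is type 0, so e_ss(step) = 1/(1 + K_pos) with K_pos = K_p·P(0).
P(0) = 1.971. Require 1/(1 + K_p·1.971) = 0.02, so 1 + 1.971·K_p = 50.
K_p = (50 − 1)/1.971 = 24.9.

K_p = 24.9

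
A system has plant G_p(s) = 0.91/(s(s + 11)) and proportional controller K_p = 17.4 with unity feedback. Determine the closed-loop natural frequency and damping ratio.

ω_n = 3.98 rad/s, ζ = 1.38

The closed-loop denominator is s(s+11) + 17.4·0.91 = s² + 11s + 15.83.
Matching s² + 2ζω_n s + ω_n²: ω_n = √15.83 = 3.979 rad/s and 2ζω_n = 11, so ζ = 11/(2·3.979) = 1.38.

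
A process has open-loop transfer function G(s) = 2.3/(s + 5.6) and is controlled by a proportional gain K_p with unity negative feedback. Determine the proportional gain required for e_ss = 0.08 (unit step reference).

Steady-state error for a unit step on this type-0 loop is 1/(1 + K_p·G(0)).
G(0) = 0.4107. Require 1/(1 + K_p·0.4107) = 0.08, so 1 + 0.4107·K_p = 12.5.
K_p = (12.5 − 1)/0.4107 = 28.

K_p = 28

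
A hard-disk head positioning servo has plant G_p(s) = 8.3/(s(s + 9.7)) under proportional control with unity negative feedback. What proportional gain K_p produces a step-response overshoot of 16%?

From %OS = 100·exp(−πζ/√(1−ζ²)) = 16%, ζ = −ln(0.16)/√(π²+ln²(0.16)) = 0.5039.
Characteristic equation s² + 9.7s + 8.3K_p = 0 gives ζ = 9.7/(2√(8.3K_p)).
Setting ζ = 0.5039: √(8.3K_p) = 9.7/(2·0.5039) = 9.626, so K_p = 92.65/8.3 = 11.2.

K_p = 11.2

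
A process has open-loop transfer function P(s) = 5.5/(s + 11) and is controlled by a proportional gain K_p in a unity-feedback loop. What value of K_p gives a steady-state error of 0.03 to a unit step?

K_p = 64.7

Steady-state error for a unit step on this type-0 loop is 1/(1 + K_p·P(0)).
P(0) = 0.5. Require 1/(1 + K_p·0.5) = 0.03, so 1 + 0.5·K_p = 33.33.
K_p = (33.33 − 1)/0.5 = 64.7.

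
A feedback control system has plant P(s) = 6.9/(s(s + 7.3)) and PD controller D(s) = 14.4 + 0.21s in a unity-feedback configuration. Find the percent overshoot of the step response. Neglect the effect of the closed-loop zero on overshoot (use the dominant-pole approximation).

Forward path: (14.4 + 0.21s)·6.9/(s(s+7.3)). The closed-loop characteristic equation is s² + (7.3 + 6.9·0.21)s + 6.9·14.4 = 0.
That is s² + 8.749s + 99.36 = 0, so ω_n = 9.968 rad/s and ζ = 8.749/(2·9.968) = 0.4389.
%OS = 100·exp(−πζ/√(1−ζ²)) = 21.6%.

21.6%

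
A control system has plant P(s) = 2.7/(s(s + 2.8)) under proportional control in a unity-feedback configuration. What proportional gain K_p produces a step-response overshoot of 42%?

From %OS = 100·exp(−πζ/√(1−ζ²)) = 42%, ζ = −ln(0.42)/√(π²+ln²(0.42)) = 0.2662.
Characteristic equation s² + 2.8s + 2.7K_p = 0 gives ζ = 2.8/(2√(2.7K_p)).
Setting ζ = 0.2662: √(2.7K_p) = 2.8/(2·0.2662) = 5.26, so K_p = 27.66/2.7 = 10.2.

K_p = 10.2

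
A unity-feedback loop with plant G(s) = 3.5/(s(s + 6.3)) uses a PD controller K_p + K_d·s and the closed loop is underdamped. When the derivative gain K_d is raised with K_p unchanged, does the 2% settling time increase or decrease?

Characteristic equation s² + (6.3 + 3.5K_d)s + 3.5K_p = 0: raising K_d increases ζω_n = (6.3+3.5K_d)/2 while the loop stays underdamped, so T_s ≈ 4/(ζω_n) decreases.

decrease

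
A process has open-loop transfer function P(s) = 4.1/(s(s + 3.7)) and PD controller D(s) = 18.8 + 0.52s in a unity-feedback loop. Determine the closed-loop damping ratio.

Forward path: (18.8 + 0.52s)·4.1/(s(s+3.7)). The closed-loop characteristic equation is s² + (3.7 + 4.1·0.52)s + 4.1·18.8 = 0.
That is s² + 5.832s + 77.08 = 0, so ω_n = 8.78 rad/s and ζ = 5.832/(2·8.78) = 0.3321.

ζ = 0.332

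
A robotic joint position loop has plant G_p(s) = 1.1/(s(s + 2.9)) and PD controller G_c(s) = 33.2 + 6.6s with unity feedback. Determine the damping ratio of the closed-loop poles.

Forward path: (33.2 + 6.6s)·1.1/(s(s+2.9)). The closed-loop characteristic equation is s² + (2.9 + 1.1·6.6)s + 1.1·33.2 = 0.
That is s² + 10.16s + 36.52 = 0, so ω_n = 6.043 rad/s and ζ = 10.16/(2·6.043) = 0.8406.

ζ = 0.841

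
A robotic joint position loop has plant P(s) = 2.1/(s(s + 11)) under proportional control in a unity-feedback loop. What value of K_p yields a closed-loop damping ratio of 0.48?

Closed-loop characteristic equation: s² + 11s + K_p·2.1 = 0.
So ω_n = √(2.1K_p) and 2ζω_n = 11, giving ζ = 11/(2√(2.1K_p)).
Setting ζ = 0.48: √(2.1K_p) = 11/(2·0.48) = 11.46, so K_p = 131.3/2.1 = 62.5.

K_p = 62.5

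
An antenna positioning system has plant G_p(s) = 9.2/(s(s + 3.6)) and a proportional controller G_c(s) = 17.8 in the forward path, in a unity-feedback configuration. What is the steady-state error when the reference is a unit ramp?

0.022

The loop has one pole at the origin (type 1). Velocity error constant K_v = lim_{s→0} s·G_c(s)G_p(s) = 17.8·9.2/3.6 = 45.49.
Steady-state error to a unit ramp: e_ss = 1/K_v = 0.022.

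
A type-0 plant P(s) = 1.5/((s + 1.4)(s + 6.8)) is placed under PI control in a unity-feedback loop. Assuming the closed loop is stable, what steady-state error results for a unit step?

The PI controller's integrator makes the forward path type 1, so e_ss to a step is zero.

0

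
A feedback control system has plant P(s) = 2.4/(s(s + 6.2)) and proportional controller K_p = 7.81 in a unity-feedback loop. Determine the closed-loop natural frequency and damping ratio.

ω_n = 4.33 rad/s, ζ = 0.716

With unity feedback the closed-loop characteristic equation is s² + 6.2s + 7.81·2.4 = s² + 6.2s + 18.74 = 0.
So ω_n² = 18.74 ⇒ ω_n = 4.329 rad/s, and ζ = 6.2/(2ω_n) = 0.716.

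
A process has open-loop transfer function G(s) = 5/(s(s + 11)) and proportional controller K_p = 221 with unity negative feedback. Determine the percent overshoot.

Closed-loop characteristic equation: s² + 11s + 1105 = 0, so ω_n = 33.24 rad/s and ζ = 11/(2·33.24) = 0.1655.
%OS = 100·exp(−πζ/√(1−ζ²)) = 100·exp(−π·0.1655/√0.9726) = 59%.

59%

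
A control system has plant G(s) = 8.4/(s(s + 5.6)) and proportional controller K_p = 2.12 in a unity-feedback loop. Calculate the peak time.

T_p = 0.995 s

Closed-loop characteristic equation: s² + 5.6s + 17.81 = 0, so ω_n = 4.22 rad/s and ζ = 5.6/(2·4.22) = 0.6635.
Damped frequency ω_d = ω_n√(1−ζ²) = 3.157 rad/s, so peak time T_p = π/ω_d = 0.995 s.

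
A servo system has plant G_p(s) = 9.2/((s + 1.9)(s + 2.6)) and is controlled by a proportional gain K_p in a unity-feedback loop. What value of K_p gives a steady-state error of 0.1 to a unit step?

K_p = 4.83

Steady-state error for a unit step on this type-0 loop is 1/(1 + K_p·G_p(0)).
G_p(0) = 1.862. Require 1/(1 + K_p·1.862) = 0.1, so 1 + 1.862·K_p = 10.
K_p = (10 − 1)/1.862 = 4.83.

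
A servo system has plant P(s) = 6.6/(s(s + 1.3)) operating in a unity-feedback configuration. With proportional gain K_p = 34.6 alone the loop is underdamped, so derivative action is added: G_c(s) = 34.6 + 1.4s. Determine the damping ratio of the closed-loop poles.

Forward path: (34.6 + 1.4s)·6.6/(s(s+1.3)). The closed-loop characteristic equation is s² + (1.3 + 6.6·1.4)s + 6.6·34.6 = 0.
That is s² + 10.54s + 228.4 = 0, so ω_n = 15.11 rad/s and ζ = 10.54/(2·15.11) = 0.3487.

ζ = 0.349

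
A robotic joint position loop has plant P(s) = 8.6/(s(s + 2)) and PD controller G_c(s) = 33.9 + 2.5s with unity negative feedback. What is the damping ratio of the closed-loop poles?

Forward path: (33.9 + 2.5s)·8.6/(s(s+2)). The closed-loop characteristic equation is s² + (2 + 8.6·2.5)s + 8.6·33.9 = 0.
That is s² + 23.5s + 291.5 = 0, so ω_n = 17.07 rad/s and ζ = 23.5/(2·17.07) = 0.6882.

ζ = 0.688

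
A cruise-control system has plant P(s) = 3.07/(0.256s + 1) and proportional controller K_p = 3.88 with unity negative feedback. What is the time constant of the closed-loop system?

Closed loop: T(s) = K_p·P/(1+K_p·P) = 11.91/(0.256s + 1 + 11.91), with pole at s = −(1 + 11.91)/0.256 = −50.44.
Closed-loop time constant τ = 1/50.44 = 0.0198 s.

τ = 0.0198 s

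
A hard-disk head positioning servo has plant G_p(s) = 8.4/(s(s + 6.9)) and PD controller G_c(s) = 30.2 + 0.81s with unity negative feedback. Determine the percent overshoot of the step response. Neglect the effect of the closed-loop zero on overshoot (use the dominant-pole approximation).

Forward path: (30.2 + 0.81s)·8.4/(s(s+6.9)). The closed-loop characteristic equation is s² + (6.9 + 8.4·0.81)s + 8.4·30.2 = 0.
That is s² + 13.7s + 253.7 = 0, so ω_n = 15.93 rad/s and ζ = 13.7/(2·15.93) = 0.4302.
%OS = 100·exp(−πζ/√(1−ζ²)) = 22.4%.

22.4%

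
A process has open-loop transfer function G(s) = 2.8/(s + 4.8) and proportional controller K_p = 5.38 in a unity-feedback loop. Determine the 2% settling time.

Closed-loop transfer function: T(s) = K_p·G(s)/(1 + K_p·G(s)) = 15.06/(s + 4.8 + 15.06) = 15.06/(s + 19.86).
Time constant τ = 1/19.86 = 0.05034 s, so the 2% settling time is about 4τ = 0.201 s.

T_s ≈ 0.201 s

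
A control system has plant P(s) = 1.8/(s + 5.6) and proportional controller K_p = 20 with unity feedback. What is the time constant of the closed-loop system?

Closed-loop transfer function: T(s) = K_p·P(s)/(1 + K_p·P(s)) = 36/(s + 5.6 + 36) = 36/(s + 41.6).
Time constant τ = 1/41.6 = 0.024 s.

τ = 0.024 s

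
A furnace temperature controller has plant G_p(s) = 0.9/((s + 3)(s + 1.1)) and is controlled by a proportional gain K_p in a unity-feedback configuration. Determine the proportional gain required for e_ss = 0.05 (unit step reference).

For a type-0 loop with proportional control, e_ss = 1/(1 + K_p·G_p(0)).
G_p(0) = 0.2727. Require 1/(1 + K_p·0.2727) = 0.05, so 1 + 0.2727·K_p = 20.
K_p = (20 − 1)/0.2727 = 69.7.

K_p = 69.7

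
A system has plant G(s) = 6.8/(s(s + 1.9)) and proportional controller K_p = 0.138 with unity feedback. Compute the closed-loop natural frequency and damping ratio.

1 + K_p·G(s) = 0 gives s² + 1.9s + 0.9384 = 0.
So ω_n² = 0.9384 ⇒ ω_n = 0.9687 rad/s, and ζ = 1.9/(2ω_n) = 0.981.

ω_n = 0.969 rad/s, ζ = 0.981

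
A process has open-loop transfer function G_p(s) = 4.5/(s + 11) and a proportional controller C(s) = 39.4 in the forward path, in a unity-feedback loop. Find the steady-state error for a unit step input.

0.0584

The loop is type 0. Static position error constant K_pos = C(0)·G_p(0) = 39.4·0.4091 = 16.12.
Steady-state error to a unit step: e_ss = 1/(1+K_pos) = 1/17.12 = 0.0584.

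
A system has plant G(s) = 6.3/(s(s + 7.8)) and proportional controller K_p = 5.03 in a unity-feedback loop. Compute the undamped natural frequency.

ω_n = 5.63 rad/s

With unity feedback the closed-loop characteristic equation is s² + 7.8s + 5.03·6.3 = s² + 7.8s + 31.69 = 0.
Matching s² + 2ζω_n s + ω_n²: ω_n = √31.69 = 5.629 rad/s and 2ζω_n = 7.8, so ζ = 7.8/(2·5.629) = 0.693.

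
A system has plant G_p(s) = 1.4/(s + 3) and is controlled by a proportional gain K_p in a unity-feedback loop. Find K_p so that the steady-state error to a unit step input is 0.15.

K_p = 12.1

For a type-0 loop with proportional control, e_ss = 1/(1 + K_p·G_p(0)).
G_p(0) = 0.4667. Require 1/(1 + K_p·0.4667) = 0.15, so 1 + 0.4667·K_p = 6.667.
K_p = (6.667 − 1)/0.4667 = 12.1.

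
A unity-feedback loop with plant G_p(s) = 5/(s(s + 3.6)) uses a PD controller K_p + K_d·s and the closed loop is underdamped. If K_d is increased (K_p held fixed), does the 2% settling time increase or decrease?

Characteristic equation s² + (3.6 + 5K_d)s + 5K_p = 0: raising K_d increases ζω_n = (3.6+5K_d)/2 while the loop stays underdamped, so T_s ≈ 4/(ζω_n) decreases.

decrease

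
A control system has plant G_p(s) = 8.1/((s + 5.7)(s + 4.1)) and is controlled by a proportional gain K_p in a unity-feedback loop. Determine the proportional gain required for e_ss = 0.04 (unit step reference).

Steady-state error for a unit step on this type-0 loop is 1/(1 + K_p·G_p(0)).
G_p(0) = 0.3466. Require 1/(1 + K_p·0.3466) = 0.04, so 1 + 0.3466·K_p = 25.
K_p = (25 − 1)/0.3466 = 69.2.

K_p = 69.2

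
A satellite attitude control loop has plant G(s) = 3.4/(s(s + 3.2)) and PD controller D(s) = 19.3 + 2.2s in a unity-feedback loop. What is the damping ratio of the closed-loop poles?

ζ = 0.659

Forward path: (19.3 + 2.2s)·3.4/(s(s+3.2)). The closed-loop characteristic equation is s² + (3.2 + 3.4·2.2)s + 3.4·19.3 = 0.
That is s² + 10.68s + 65.62 = 0, so ω_n = 8.101 rad/s and ζ = 10.68/(2·8.101) = 0.6592.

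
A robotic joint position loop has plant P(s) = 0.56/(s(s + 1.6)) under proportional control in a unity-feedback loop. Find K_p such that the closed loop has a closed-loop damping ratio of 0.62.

Closed-loop characteristic equation: s² + 1.6s + K_p·0.56 = 0.
So ω_n = √(0.56K_p) and 2ζω_n = 1.6, giving ζ = 1.6/(2√(0.56K_p)).
Setting ζ = 0.62: √(0.56K_p) = 1.6/(2·0.62) = 1.29, so K_p = 1.665/0.56 = 2.97.

K_p = 2.97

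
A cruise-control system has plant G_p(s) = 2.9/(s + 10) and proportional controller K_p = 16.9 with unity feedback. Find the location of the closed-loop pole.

s = -59.01

Closed-loop transfer function: T(s) = K_p·G_p(s)/(1 + K_p·G_p(s)) = 49.01/(s + 10 + 49.01) = 49.01/(s + 59.01).
The closed-loop pole is at s = −59.01.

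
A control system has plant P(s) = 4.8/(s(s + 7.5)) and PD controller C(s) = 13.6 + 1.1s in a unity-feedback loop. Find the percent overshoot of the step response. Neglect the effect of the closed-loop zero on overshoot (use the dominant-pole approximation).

Forward path: (13.6 + 1.1s)·4.8/(s(s+7.5)). The closed-loop characteristic equation is s² + (7.5 + 4.8·1.1)s + 4.8·13.6 = 0.
That is s² + 12.78s + 65.28 = 0, so ω_n = 8.08 rad/s and ζ = 12.78/(2·8.08) = 0.7909.
%OS = 100·exp(−πζ/√(1−ζ²)) = 1.72%.

1.72%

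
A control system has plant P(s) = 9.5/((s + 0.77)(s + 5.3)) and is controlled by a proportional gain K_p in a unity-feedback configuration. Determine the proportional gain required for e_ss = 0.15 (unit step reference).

K_p = 2.43

The loop is type 0, so e_ss(step) = 1/(1 + K_pos) with K_pos = K_p·P(0).
P(0) = 2.328. Require 1/(1 + K_p·2.328) = 0.15, so 1 + 2.328·K_p = 6.667.
K_p = (6.667 − 1)/2.328 = 2.43.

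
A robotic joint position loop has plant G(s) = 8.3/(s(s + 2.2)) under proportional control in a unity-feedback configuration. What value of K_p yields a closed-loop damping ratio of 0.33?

K_p = 1.34

Closed-loop characteristic equation: s² + 2.2s + K_p·8.3 = 0.
So ω_n = √(8.3K_p) and 2ζω_n = 2.2, giving ζ = 2.2/(2√(8.3K_p)).
Setting ζ = 0.33: √(8.3K_p) = 2.2/(2·0.33) = 3.333, so K_p = 11.11/8.3 = 1.34.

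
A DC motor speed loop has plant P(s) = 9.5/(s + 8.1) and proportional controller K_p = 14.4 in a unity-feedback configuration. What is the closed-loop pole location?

s = -144.9

Closed-loop transfer function: T(s) = K_p·P(s)/(1 + K_p·P(s)) = 136.8/(s + 8.1 + 136.8) = 136.8/(s + 144.9).
The closed-loop pole is at s = −144.9.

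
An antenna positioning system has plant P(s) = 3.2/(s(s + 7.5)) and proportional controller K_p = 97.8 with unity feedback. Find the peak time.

Closed-loop characteristic equation: s² + 7.5s + 313 = 0, so ω_n = 17.69 rad/s and ζ = 7.5/(2·17.69) = 0.212.
Damped frequency ω_d = ω_n√(1−ζ²) = 17.29 rad/s, so peak time T_p = π/ω_d = 0.182 s.

T_p = 0.182 s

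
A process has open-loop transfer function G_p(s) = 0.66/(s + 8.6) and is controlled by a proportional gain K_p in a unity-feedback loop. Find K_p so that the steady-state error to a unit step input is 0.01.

K_p = 1290

Steady-state error for a unit step on this type-0 loop is 1/(1 + K_p·G_p(0)).
G_p(0) = 0.07674. Require 1/(1 + K_p·0.07674) = 0.01, so 1 + 0.07674·K_p = 100.
K_p = (100 − 1)/0.07674 = 1290.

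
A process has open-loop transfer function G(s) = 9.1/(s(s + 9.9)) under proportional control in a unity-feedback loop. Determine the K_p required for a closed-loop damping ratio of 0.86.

Closed-loop characteristic equation: s² + 9.9s + K_p·9.1 = 0.
So ω_n = √(9.1K_p) and 2ζω_n = 9.9, giving ζ = 9.9/(2√(9.1K_p)).
Setting ζ = 0.86: √(9.1K_p) = 9.9/(2·0.86) = 5.756, so K_p = 33.13/9.1 = 3.64.

K_p = 3.64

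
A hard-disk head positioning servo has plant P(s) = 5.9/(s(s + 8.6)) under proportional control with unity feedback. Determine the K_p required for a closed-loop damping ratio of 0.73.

Closed-loop characteristic equation: s² + 8.6s + K_p·5.9 = 0.
So ω_n = √(5.9K_p) and 2ζω_n = 8.6, giving ζ = 8.6/(2√(5.9K_p)).
Setting ζ = 0.73: √(5.9K_p) = 8.6/(2·0.73) = 5.89, so K_p = 34.7/5.9 = 5.88.

K_p = 5.88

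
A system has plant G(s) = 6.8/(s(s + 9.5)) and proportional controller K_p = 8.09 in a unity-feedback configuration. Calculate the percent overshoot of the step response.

7.28%

From 1 + K_pG(s) = 0: s² + 9.5s + 55.01 = 0 ⇒ ω_n = 7.417, ζ = 0.6404.
%OS = 100·exp(−πζ/√(1−ζ²)) = 100·exp(−π·0.6404/√0.5899) = 7.28%.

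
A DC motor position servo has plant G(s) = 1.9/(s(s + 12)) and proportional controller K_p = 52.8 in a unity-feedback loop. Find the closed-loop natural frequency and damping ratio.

ω_n = 10 rad/s, ζ = 0.599

With unity feedback the closed-loop characteristic equation is s² + 12s + 52.8·1.9 = s² + 12s + 100.3 = 0.
Matching s² + 2ζω_n s + ω_n²: ω_n = √100.3 = 10.02 rad/s and 2ζω_n = 12, so ζ = 12/(2·10.02) = 0.599.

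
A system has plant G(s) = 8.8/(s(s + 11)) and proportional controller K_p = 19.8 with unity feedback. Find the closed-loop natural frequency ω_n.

ω_n = 13.2 rad/s

The closed-loop denominator is s(s+11) + 19.8·8.8 = s² + 11s + 174.2.
Matching s² + 2ζω_n s + ω_n²: ω_n = √174.2 = 13.2 rad/s and 2ζω_n = 11, so ζ = 11/(2·13.2) = 0.417.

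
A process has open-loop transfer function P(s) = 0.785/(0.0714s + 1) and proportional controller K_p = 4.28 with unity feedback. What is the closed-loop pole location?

Closed loop: T(s) = K_p·P/(1+K_p·P) = 3.36/(0.0714s + 1 + 3.36), with pole at s = −(1 + 3.36)/0.0714 = −61.06.

s = -61.06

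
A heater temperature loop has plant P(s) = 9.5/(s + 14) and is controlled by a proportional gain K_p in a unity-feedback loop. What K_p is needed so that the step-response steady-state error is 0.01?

K_p = 146

Steady-state error for a unit step on this type-0 loop is 1/(1 + K_p·P(0)).
P(0) = 0.6786. Require 1/(1 + K_p·0.6786) = 0.01, so 1 + 0.6786·K_p = 100.
K_p = (100 − 1)/0.6786 = 146.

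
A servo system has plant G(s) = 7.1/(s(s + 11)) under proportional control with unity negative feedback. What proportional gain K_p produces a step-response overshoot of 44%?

K_p = 66.6

From %OS = 100·exp(−πζ/√(1−ζ²)) = 44%, ζ = −ln(0.44)/√(π²+ln²(0.44)) = 0.2528.
Characteristic equation s² + 11s + 7.1K_p = 0 gives ζ = 11/(2√(7.1K_p)).
Setting ζ = 0.2528: √(7.1K_p) = 11/(2·0.2528) = 21.75, so K_p = 473.2/7.1 = 66.6.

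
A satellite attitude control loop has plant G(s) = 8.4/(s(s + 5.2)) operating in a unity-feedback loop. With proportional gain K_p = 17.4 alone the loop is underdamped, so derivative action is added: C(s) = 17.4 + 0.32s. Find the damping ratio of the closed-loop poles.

Forward path: (17.4 + 0.32s)·8.4/(s(s+5.2)). The closed-loop characteristic equation is s² + (5.2 + 8.4·0.32)s + 8.4·17.4 = 0.
That is s² + 7.888s + 146.2 = 0, so ω_n = 12.09 rad/s and ζ = 7.888/(2·12.09) = 0.3262.

ζ = 0.326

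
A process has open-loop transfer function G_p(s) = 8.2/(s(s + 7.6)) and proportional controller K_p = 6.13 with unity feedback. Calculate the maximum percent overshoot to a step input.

13.6%

Closed-loop characteristic equation: s² + 7.6s + 50.27 = 0, so ω_n = 7.09 rad/s and ζ = 7.6/(2·7.09) = 0.536.
%OS = 100·exp(−πζ/√(1−ζ²)) = 100·exp(−π·0.536/√0.7127) = 13.6%.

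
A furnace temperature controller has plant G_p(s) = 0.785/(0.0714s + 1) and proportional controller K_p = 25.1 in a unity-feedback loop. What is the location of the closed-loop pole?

Closed loop: T(s) = K_p·G_p/(1+K_p·G_p) = 19.7/(0.0714s + 1 + 19.7), with pole at s = −(1 + 19.7)/0.0714 = −290.

s = -290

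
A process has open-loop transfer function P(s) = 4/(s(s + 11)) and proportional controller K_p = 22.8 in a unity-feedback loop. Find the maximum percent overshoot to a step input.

From 1 + K_pP(s) = 0: s² + 11s + 91.2 = 0 ⇒ ω_n = 9.55, ζ = 0.5759.
%OS = 100·exp(−πζ/√(1−ζ²)) = 100·exp(−π·0.5759/√0.6683) = 10.9%.

10.9%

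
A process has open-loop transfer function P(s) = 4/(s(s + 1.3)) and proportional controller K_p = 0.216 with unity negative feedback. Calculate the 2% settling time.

From 1 + K_pP(s) = 0: s² + 1.3s + 0.864 = 0 ⇒ ω_n = 0.9295, ζ = 0.6993.
2% settling time T_s ≈ 4/(ζω_n) = 4/0.65 = 6.15 s.

T_s ≈ 6.15 s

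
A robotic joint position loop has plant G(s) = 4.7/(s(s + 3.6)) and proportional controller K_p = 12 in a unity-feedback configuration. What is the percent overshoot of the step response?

From 1 + K_pG(s) = 0: s² + 3.6s + 56.4 = 0 ⇒ ω_n = 7.51, ζ = 0.2397.
%OS = 100·exp(−πζ/√(1−ζ²)) = 100·exp(−π·0.2397/√0.9426) = 46%.

46%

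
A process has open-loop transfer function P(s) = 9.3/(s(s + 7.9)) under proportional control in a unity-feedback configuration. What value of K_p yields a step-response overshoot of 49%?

K_p = 34.2

From %OS = 100·exp(−πζ/√(1−ζ²)) = 49%, ζ = −ln(0.49)/√(π²+ln²(0.49)) = 0.2214.
Characteristic equation s² + 7.9s + 9.3K_p = 0 gives ζ = 7.9/(2√(9.3K_p)).
Setting ζ = 0.2214: √(9.3K_p) = 7.9/(2·0.2214) = 17.84, so K_p = 318.2/9.3 = 34.2.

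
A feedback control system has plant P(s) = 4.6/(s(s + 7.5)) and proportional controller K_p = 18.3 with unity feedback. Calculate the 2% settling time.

T_s ≈ 1.07 s

From 1 + K_pP(s) = 0: s² + 7.5s + 84.18 = 0 ⇒ ω_n = 9.175, ζ = 0.4087.
2% settling time T_s ≈ 4/(ζω_n) = 4/3.75 = 1.07 s.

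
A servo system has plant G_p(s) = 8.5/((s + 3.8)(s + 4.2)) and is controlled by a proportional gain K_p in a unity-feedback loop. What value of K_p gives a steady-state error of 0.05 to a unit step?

K_p = 35.7

For a type-0 loop with proportional control, e_ss = 1/(1 + K_p·G_p(0)).
G_p(0) = 0.5326. Require 1/(1 + K_p·0.5326) = 0.05, so 1 + 0.5326·K_p = 20.
K_p = (20 − 1)/0.5326 = 35.7.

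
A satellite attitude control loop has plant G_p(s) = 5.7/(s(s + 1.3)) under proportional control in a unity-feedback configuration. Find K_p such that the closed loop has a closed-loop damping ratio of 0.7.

Closed-loop characteristic equation: s² + 1.3s + K_p·5.7 = 0.
So ω_n = √(5.7K_p) and 2ζω_n = 1.3, giving ζ = 1.3/(2√(5.7K_p)).
Setting ζ = 0.7: √(5.7K_p) = 1.3/(2·0.7) = 0.9286, so K_p = 0.8622/5.7 = 0.151.

K_p = 0.151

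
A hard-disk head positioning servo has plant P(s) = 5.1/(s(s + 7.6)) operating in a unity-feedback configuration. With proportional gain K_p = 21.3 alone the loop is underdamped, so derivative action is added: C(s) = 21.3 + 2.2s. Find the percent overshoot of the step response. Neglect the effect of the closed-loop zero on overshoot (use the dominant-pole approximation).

0.136%

Forward path: (21.3 + 2.2s)·5.1/(s(s+7.6)). The closed-loop characteristic equation is s² + (7.6 + 5.1·2.2)s + 5.1·21.3 = 0.
That is s² + 18.82s + 108.6 = 0, so ω_n = 10.42 rad/s and ζ = 18.82/(2·10.42) = 0.9028.
%OS = 100·exp(−πζ/√(1−ζ²)) = 0.136%.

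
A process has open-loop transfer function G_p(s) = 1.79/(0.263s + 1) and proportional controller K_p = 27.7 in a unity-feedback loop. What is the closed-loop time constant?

τ = 0.0052 s

Closed loop: T(s) = K_p·G_p/(1+K_p·G_p) = 49.58/(0.263s + 1 + 49.58), with pole at s = −(1 + 49.58)/0.263 = −192.3.
Closed-loop time constant τ = 1/192.3 = 0.0052 s.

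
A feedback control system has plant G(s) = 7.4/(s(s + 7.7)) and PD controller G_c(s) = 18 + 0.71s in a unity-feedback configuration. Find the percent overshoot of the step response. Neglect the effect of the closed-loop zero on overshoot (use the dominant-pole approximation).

Forward path: (18 + 0.71s)·7.4/(s(s+7.7)). The closed-loop characteristic equation is s² + (7.7 + 7.4·0.71)s + 7.4·18 = 0.
That is s² + 12.95s + 133.2 = 0, so ω_n = 11.54 rad/s and ζ = 12.95/(2·11.54) = 0.5612.
%OS = 100·exp(−πζ/√(1−ζ²)) = 11.9%.

11.9%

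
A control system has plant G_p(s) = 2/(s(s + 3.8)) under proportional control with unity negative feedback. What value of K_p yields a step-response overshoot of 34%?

K_p = 17.1

From %OS = 100·exp(−πζ/√(1−ζ²)) = 34%, ζ = −ln(0.34)/√(π²+ln²(0.34)) = 0.3248.
Characteristic equation s² + 3.8s + 2K_p = 0 gives ζ = 3.8/(2√(2K_p)).
Setting ζ = 0.3248: √(2K_p) = 3.8/(2·0.3248) = 5.85, so K_p = 34.22/2 = 17.1.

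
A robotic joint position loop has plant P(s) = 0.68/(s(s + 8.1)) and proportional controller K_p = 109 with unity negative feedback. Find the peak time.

T_p = 0.414 s

Closed-loop characteristic equation: s² + 8.1s + 74.12 = 0, so ω_n = 8.609 rad/s and ζ = 8.1/(2·8.609) = 0.4704.
Damped frequency ω_d = ω_n√(1−ζ²) = 7.597 rad/s, so peak time T_p = π/ω_d = 0.414 s.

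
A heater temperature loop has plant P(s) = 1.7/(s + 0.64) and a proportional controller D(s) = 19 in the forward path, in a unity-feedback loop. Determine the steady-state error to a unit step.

The loop is type 0. Static position error constant K_pos = D(0)·P(0) = 19·2.656 = 50.47.
Steady-state error to a unit step: e_ss = 1/(1+K_pos) = 1/51.47 = 0.0194.

0.0194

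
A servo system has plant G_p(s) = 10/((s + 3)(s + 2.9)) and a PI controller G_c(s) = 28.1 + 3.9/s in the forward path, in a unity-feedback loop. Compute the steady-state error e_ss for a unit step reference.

The open loop G_c(s)G_p(s) has a pole at the origin (type 1), so the static position error constant is infinite and e_ss = 1/(1+∞) = 0.

0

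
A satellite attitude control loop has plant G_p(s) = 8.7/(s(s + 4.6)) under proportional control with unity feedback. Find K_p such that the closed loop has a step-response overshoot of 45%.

From %OS = 100·exp(−πζ/√(1−ζ²)) = 45%, ζ = −ln(0.45)/√(π²+ln²(0.45)) = 0.2463.
Characteristic equation s² + 4.6s + 8.7K_p = 0 gives ζ = 4.6/(2√(8.7K_p)).
Setting ζ = 0.2463: √(8.7K_p) = 4.6/(2·0.2463) = 9.337, so K_p = 87.17/8.7 = 10.

K_p = 10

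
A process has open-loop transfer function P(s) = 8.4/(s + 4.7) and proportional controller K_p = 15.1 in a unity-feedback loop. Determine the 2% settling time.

T_s ≈ 0.0304 s

Closed-loop transfer function: T(s) = K_p·P(s)/(1 + K_p·P(s)) = 126.8/(s + 4.7 + 126.8) = 126.8/(s + 131.5).
Time constant τ = 1/131.5 = 0.007602 s, so the 2% settling time is about 4τ = 0.0304 s.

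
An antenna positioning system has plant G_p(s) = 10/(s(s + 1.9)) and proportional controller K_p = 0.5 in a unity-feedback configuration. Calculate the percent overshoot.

The closed-loop denominator s² + 1.9s + 5 gives ω_n = √5 = 2.236 and ζ = 1.9/(2ω_n) = 0.4249.
%OS = 100·exp(−πζ/√(1−ζ²)) = 100·exp(−π·0.4249/√0.8195) = 22.9%.

22.9%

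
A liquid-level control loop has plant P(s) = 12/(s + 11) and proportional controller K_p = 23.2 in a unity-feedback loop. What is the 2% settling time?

Closed-loop transfer function: T(s) = K_p·P(s)/(1 + K_p·P(s)) = 278.4/(s + 11 + 278.4) = 278.4/(s + 289.4).
Time constant τ = 1/289.4 = 0.003455 s, so the 2% settling time is about 4τ = 0.0138 s.

T_s ≈ 0.0138 s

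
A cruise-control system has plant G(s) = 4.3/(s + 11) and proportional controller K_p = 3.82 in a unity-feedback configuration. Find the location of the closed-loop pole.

s = -27.43

Closed-loop transfer function: T(s) = K_p·G(s)/(1 + K_p·G(s)) = 16.43/(s + 11 + 16.43) = 16.43/(s + 27.43).
The closed-loop pole is at s = −27.43.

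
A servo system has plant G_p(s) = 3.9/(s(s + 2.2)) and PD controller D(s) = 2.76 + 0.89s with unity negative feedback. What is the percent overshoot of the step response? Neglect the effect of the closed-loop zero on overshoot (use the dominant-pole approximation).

0.453%

Forward path: (2.76 + 0.89s)·3.9/(s(s+2.2)). The closed-loop characteristic equation is s² + (2.2 + 3.9·0.89)s + 3.9·2.76 = 0.
That is s² + 5.671s + 10.76 = 0, so ω_n = 3.281 rad/s and ζ = 5.671/(2·3.281) = 0.8643.
%OS = 100·exp(−πζ/√(1−ζ²)) = 0.453%.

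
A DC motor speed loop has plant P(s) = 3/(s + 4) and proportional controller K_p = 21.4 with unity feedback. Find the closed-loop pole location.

s = -68.2

Closed-loop transfer function: T(s) = K_p·P(s)/(1 + K_p·P(s)) = 64.2/(s + 4 + 64.2) = 64.2/(s + 68.2).
The closed-loop pole is at s = −68.2.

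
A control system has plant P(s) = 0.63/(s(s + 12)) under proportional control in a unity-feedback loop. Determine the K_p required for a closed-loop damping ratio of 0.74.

Closed-loop characteristic equation: s² + 12s + K_p·0.63 = 0.
So ω_n = √(0.63K_p) and 2ζω_n = 12, giving ζ = 12/(2√(0.63K_p)).
Setting ζ = 0.74: √(0.63K_p) = 12/(2·0.74) = 8.108, so K_p = 65.74/0.63 = 104.

K_p = 104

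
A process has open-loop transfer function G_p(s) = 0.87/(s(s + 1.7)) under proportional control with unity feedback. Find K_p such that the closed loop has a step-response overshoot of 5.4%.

K_p = 1.79

From %OS = 100·exp(−πζ/√(1−ζ²)) = 5.4%, ζ = −ln(0.054)/√(π²+ln²(0.054)) = 0.6806.
Characteristic equation s² + 1.7s + 0.87K_p = 0 gives ζ = 1.7/(2√(0.87K_p)).
Setting ζ = 0.6806: √(0.87K_p) = 1.7/(2·0.6806) = 1.249, so K_p = 1.56/0.87 = 1.79.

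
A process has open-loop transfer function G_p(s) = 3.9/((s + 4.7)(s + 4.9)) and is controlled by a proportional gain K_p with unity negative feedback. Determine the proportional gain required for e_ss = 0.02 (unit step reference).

The loop is type 0, so e_ss(step) = 1/(1 + K_pos) with K_pos = K_p·G_p(0).
G_p(0) = 0.1693. Require 1/(1 + K_p·0.1693) = 0.02, so 1 + 0.1693·K_p = 50.
K_p = (50 − 1)/0.1693 = 289.

K_p = 289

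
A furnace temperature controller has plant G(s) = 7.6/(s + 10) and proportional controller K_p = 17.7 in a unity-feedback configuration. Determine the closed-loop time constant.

τ = 0.00692 s

Closed-loop transfer function: T(s) = K_p·G(s)/(1 + K_p·G(s)) = 134.5/(s + 10 + 134.5) = 134.5/(s + 144.5).
Time constant τ = 1/144.5 = 0.00692 s.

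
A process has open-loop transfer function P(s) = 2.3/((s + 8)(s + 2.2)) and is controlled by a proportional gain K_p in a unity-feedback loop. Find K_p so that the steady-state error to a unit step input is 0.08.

Steady-state error for a unit step on this type-0 loop is 1/(1 + K_p·P(0)).
P(0) = 0.1307. Require 1/(1 + K_p·0.1307) = 0.08, so 1 + 0.1307·K_p = 12.5.
K_p = (12.5 − 1)/0.1307 = 88.

K_p = 88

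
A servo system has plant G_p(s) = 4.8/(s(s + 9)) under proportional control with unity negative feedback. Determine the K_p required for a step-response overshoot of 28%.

From %OS = 100·exp(−πζ/√(1−ζ²)) = 28%, ζ = −ln(0.28)/√(π²+ln²(0.28)) = 0.3755.
Characteristic equation s² + 9s + 4.8K_p = 0 gives ζ = 9/(2√(4.8K_p)).
Setting ζ = 0.3755: √(4.8K_p) = 9/(2·0.3755) = 11.98, so K_p = 143.6/4.8 = 29.9.

K_p = 29.9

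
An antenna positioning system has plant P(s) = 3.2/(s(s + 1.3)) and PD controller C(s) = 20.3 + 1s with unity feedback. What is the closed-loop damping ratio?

Forward path: (20.3 + 1s)·3.2/(s(s+1.3)). The closed-loop characteristic equation is s² + (1.3 + 3.2·1)s + 3.2·20.3 = 0.
That is s² + 4.5s + 64.96 = 0, so ω_n = 8.06 rad/s and ζ = 4.5/(2·8.06) = 0.2792.

ζ = 0.279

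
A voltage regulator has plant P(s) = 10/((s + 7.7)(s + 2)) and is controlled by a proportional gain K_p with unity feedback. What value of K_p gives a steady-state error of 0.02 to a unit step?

K_p = 75.5

For a type-0 loop with proportional control, e_ss = 1/(1 + K_p·P(0)).
P(0) = 0.6494. Require 1/(1 + K_p·0.6494) = 0.02, so 1 + 0.6494·K_p = 50.
K_p = (50 − 1)/0.6494 = 75.5.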